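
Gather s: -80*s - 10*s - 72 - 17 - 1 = -90*s - 90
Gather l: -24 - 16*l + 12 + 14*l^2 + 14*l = 14*l^2 - 2*l - 12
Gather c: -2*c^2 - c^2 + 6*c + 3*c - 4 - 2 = -3*c^2 + 9*c - 6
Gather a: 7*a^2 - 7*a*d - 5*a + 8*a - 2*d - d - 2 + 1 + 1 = 7*a^2 + a*(3 - 7*d) - 3*d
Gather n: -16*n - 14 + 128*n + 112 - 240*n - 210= -128*n - 112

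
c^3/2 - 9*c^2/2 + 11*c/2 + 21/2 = (c/2 + 1/2)*(c - 7)*(c - 3)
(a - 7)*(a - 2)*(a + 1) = a^3 - 8*a^2 + 5*a + 14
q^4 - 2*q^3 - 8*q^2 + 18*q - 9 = (q - 3)*(q - 1)^2*(q + 3)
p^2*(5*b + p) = 5*b*p^2 + p^3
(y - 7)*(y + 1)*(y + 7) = y^3 + y^2 - 49*y - 49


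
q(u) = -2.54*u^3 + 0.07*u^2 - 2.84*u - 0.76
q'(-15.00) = -1719.44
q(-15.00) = 8630.09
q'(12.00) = -1098.44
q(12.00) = -4413.88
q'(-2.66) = -57.13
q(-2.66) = 55.10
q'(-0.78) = -7.59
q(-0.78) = 2.70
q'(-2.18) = -39.36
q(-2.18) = 32.08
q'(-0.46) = -4.52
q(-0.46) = 0.81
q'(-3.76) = -111.09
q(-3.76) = 145.93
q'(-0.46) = -4.52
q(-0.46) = 0.81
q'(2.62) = -54.78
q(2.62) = -53.40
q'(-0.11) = -2.95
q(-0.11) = -0.44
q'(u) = -7.62*u^2 + 0.14*u - 2.84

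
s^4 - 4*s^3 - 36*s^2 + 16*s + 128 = (s - 8)*(s - 2)*(s + 2)*(s + 4)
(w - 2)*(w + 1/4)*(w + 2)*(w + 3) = w^4 + 13*w^3/4 - 13*w^2/4 - 13*w - 3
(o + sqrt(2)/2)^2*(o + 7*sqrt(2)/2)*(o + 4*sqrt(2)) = o^4 + 17*sqrt(2)*o^3/2 + 87*o^2/2 + 127*sqrt(2)*o/4 + 14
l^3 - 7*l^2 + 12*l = l*(l - 4)*(l - 3)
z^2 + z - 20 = (z - 4)*(z + 5)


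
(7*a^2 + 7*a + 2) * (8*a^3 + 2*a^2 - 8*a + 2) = 56*a^5 + 70*a^4 - 26*a^3 - 38*a^2 - 2*a + 4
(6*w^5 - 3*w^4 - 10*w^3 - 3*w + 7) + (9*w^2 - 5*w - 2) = 6*w^5 - 3*w^4 - 10*w^3 + 9*w^2 - 8*w + 5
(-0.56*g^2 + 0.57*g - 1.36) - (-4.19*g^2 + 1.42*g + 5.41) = 3.63*g^2 - 0.85*g - 6.77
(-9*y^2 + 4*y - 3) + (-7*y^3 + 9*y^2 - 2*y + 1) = -7*y^3 + 2*y - 2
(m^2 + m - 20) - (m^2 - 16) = m - 4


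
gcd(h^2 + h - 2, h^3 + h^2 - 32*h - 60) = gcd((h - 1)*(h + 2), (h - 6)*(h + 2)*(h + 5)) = h + 2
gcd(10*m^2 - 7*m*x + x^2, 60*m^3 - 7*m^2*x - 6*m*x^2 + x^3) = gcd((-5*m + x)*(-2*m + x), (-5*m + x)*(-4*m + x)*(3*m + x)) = -5*m + x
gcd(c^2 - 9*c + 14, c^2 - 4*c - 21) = c - 7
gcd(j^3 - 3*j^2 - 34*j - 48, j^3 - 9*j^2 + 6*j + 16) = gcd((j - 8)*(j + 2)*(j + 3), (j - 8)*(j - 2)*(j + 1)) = j - 8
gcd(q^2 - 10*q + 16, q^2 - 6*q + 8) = q - 2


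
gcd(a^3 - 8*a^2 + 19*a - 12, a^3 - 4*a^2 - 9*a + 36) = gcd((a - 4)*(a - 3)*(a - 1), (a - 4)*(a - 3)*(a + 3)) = a^2 - 7*a + 12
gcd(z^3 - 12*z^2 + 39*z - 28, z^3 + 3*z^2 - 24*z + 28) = 1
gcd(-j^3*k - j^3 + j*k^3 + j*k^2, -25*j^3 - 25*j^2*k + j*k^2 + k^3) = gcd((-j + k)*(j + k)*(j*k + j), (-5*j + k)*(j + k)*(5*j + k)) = j + k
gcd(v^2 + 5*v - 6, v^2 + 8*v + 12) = v + 6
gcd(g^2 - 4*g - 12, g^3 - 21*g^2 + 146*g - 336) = g - 6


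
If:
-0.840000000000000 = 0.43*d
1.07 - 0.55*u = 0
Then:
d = -1.95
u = 1.95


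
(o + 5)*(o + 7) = o^2 + 12*o + 35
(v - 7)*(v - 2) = v^2 - 9*v + 14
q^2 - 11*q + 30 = (q - 6)*(q - 5)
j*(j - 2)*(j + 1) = j^3 - j^2 - 2*j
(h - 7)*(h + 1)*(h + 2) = h^3 - 4*h^2 - 19*h - 14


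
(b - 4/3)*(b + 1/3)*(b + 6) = b^3 + 5*b^2 - 58*b/9 - 8/3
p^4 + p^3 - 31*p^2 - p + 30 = (p - 5)*(p - 1)*(p + 1)*(p + 6)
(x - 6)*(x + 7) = x^2 + x - 42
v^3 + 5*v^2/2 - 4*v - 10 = (v - 2)*(v + 2)*(v + 5/2)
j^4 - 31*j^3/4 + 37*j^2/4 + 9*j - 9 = (j - 6)*(j - 2)*(j - 3/4)*(j + 1)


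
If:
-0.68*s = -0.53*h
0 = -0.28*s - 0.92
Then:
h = -4.22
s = -3.29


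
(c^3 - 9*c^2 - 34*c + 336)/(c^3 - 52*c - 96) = (c - 7)/(c + 2)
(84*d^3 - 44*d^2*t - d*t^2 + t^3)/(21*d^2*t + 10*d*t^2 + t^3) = (12*d^2 - 8*d*t + t^2)/(t*(3*d + t))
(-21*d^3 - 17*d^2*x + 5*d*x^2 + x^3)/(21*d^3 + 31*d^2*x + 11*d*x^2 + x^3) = (-3*d + x)/(3*d + x)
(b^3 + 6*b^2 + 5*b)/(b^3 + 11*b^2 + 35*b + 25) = b/(b + 5)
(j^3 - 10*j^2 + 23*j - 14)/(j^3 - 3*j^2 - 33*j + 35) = (j - 2)/(j + 5)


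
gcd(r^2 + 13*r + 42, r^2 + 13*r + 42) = r^2 + 13*r + 42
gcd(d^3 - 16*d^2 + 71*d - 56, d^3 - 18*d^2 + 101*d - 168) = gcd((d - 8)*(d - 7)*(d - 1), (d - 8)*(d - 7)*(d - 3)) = d^2 - 15*d + 56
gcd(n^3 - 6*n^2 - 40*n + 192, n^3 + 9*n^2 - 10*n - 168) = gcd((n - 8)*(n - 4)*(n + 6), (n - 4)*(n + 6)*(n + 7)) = n^2 + 2*n - 24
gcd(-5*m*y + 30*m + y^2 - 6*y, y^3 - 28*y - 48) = y - 6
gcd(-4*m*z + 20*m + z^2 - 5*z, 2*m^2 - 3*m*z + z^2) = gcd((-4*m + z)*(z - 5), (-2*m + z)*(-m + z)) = 1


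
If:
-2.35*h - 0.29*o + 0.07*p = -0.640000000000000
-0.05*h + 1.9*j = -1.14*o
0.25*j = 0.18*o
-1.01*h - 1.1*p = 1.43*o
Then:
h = 0.26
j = 0.00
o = 0.01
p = -0.25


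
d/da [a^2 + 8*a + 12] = 2*a + 8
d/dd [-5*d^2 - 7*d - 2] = -10*d - 7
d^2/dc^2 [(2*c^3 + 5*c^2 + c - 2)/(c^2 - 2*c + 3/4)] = 280/(8*c^3 - 36*c^2 + 54*c - 27)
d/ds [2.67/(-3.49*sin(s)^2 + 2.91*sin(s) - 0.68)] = (18.6366*sin(s) - 7.7697)*cos(s)/(3.49*sin(s)^2 - 2.91*sin(s) + 0.68)^2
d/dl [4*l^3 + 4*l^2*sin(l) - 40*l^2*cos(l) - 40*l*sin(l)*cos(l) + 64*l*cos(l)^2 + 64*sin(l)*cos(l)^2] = 40*l^2*sin(l) + 4*l^2*cos(l) + 12*l^2 + 8*l*sin(l) - 64*l*sin(2*l) - 80*l*cos(l) - 40*l*cos(2*l) - 20*sin(2*l) + 16*cos(l) + 32*cos(2*l) + 48*cos(3*l) + 32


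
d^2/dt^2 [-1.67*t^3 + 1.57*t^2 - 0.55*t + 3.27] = 3.14 - 10.02*t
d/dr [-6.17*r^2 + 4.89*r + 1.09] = 4.89 - 12.34*r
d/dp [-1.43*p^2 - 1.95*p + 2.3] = -2.86*p - 1.95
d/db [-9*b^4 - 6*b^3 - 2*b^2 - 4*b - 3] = -36*b^3 - 18*b^2 - 4*b - 4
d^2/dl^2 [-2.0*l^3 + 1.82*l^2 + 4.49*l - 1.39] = 3.64 - 12.0*l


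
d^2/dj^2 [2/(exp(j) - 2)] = 2*(exp(j) + 2)*exp(j)/(exp(j) - 2)^3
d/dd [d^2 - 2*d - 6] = 2*d - 2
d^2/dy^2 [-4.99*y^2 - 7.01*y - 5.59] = -9.98000000000000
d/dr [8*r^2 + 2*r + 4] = 16*r + 2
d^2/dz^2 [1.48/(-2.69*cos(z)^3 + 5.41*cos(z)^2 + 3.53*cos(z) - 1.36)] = (-346.534304*(0.745841035120148*sin(z)^2 + 1.0*cos(z) - 0.419593345656192)^2*sin(z)^2 + (2.2385*cos(z) + 16.0136*cos(2*z) - 8.9577*cos(3*z))*(2.69*cos(z)^3 - 5.41*cos(z)^2 - 3.53*cos(z) + 1.36))/(2.69*cos(z)^3 - 5.41*cos(z)^2 - 3.53*cos(z) + 1.36)^3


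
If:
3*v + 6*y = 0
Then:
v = -2*y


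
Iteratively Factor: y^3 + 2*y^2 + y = (y + 1)*(y^2 + y) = (y + 1)^2*(y)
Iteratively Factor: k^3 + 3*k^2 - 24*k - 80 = (k + 4)*(k^2 - k - 20) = (k - 5)*(k + 4)*(k + 4)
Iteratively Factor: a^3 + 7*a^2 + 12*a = (a + 4)*(a^2 + 3*a) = a*(a + 4)*(a + 3)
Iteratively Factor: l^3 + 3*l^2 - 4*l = (l - 1)*(l^2 + 4*l) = l*(l - 1)*(l + 4)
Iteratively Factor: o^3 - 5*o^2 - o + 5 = (o + 1)*(o^2 - 6*o + 5) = (o - 1)*(o + 1)*(o - 5)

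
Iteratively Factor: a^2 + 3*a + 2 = (a + 1)*(a + 2)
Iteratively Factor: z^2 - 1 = (z + 1)*(z - 1)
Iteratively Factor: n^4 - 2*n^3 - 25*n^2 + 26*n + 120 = (n - 3)*(n^3 + n^2 - 22*n - 40) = (n - 3)*(n + 2)*(n^2 - n - 20) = (n - 5)*(n - 3)*(n + 2)*(n + 4)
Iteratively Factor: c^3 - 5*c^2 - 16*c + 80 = (c - 5)*(c^2 - 16) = (c - 5)*(c + 4)*(c - 4)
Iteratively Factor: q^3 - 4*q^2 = (q)*(q^2 - 4*q) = q^2*(q - 4)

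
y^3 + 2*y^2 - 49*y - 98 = (y - 7)*(y + 2)*(y + 7)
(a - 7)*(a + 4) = a^2 - 3*a - 28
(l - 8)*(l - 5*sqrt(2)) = l^2 - 8*l - 5*sqrt(2)*l + 40*sqrt(2)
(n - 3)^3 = n^3 - 9*n^2 + 27*n - 27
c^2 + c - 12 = (c - 3)*(c + 4)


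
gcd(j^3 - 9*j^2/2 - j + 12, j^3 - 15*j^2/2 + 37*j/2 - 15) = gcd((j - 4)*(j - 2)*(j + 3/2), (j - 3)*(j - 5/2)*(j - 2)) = j - 2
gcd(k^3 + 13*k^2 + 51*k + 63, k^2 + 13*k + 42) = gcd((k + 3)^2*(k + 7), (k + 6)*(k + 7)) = k + 7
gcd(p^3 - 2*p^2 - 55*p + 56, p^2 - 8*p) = p - 8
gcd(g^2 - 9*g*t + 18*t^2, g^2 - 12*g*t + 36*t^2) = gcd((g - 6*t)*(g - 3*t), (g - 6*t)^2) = -g + 6*t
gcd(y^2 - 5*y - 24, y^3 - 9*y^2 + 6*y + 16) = y - 8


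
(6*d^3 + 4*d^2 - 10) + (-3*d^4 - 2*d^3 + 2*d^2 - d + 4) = -3*d^4 + 4*d^3 + 6*d^2 - d - 6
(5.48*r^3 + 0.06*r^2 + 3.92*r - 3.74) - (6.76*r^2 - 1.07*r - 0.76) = 5.48*r^3 - 6.7*r^2 + 4.99*r - 2.98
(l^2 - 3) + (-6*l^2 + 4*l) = -5*l^2 + 4*l - 3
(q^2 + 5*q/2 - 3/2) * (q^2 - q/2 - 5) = q^4 + 2*q^3 - 31*q^2/4 - 47*q/4 + 15/2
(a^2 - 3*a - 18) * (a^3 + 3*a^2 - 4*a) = a^5 - 31*a^3 - 42*a^2 + 72*a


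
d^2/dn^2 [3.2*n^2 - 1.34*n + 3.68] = 6.40000000000000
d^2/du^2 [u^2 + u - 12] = 2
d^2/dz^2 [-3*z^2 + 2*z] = -6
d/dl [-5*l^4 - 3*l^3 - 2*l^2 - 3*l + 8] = -20*l^3 - 9*l^2 - 4*l - 3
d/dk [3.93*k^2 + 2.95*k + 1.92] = 7.86*k + 2.95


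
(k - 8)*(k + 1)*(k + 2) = k^3 - 5*k^2 - 22*k - 16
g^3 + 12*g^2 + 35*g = g*(g + 5)*(g + 7)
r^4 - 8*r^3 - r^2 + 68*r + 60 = (r - 6)*(r - 5)*(r + 1)*(r + 2)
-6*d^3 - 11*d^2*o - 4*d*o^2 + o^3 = (-6*d + o)*(d + o)^2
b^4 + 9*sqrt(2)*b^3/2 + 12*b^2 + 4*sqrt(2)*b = b*(b + sqrt(2)/2)*(b + 2*sqrt(2))^2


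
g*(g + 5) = g^2 + 5*g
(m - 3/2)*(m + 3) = m^2 + 3*m/2 - 9/2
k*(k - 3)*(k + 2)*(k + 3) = k^4 + 2*k^3 - 9*k^2 - 18*k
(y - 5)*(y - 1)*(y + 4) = y^3 - 2*y^2 - 19*y + 20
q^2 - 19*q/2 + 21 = (q - 6)*(q - 7/2)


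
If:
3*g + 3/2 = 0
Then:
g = -1/2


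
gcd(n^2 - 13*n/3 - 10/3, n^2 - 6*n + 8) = 1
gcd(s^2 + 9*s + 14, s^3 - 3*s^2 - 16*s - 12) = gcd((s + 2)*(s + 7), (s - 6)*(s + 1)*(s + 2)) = s + 2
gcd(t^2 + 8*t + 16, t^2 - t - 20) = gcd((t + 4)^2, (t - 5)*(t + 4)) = t + 4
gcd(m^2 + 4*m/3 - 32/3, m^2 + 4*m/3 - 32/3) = m^2 + 4*m/3 - 32/3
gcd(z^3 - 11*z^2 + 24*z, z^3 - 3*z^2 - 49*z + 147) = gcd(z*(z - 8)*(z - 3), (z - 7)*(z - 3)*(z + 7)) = z - 3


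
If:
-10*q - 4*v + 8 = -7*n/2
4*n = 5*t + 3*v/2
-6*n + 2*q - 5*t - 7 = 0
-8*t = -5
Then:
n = -823/892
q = 8187/3568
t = 5/8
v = -4053/892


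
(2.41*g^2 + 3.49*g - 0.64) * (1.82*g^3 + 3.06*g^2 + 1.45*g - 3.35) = 4.3862*g^5 + 13.7264*g^4 + 13.0091*g^3 - 4.9714*g^2 - 12.6195*g + 2.144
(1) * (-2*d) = -2*d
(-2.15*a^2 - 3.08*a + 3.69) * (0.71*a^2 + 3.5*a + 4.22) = -1.5265*a^4 - 9.7118*a^3 - 17.2331*a^2 - 0.0826000000000011*a + 15.5718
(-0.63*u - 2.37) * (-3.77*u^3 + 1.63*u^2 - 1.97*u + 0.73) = 2.3751*u^4 + 7.908*u^3 - 2.622*u^2 + 4.209*u - 1.7301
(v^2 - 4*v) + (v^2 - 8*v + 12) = 2*v^2 - 12*v + 12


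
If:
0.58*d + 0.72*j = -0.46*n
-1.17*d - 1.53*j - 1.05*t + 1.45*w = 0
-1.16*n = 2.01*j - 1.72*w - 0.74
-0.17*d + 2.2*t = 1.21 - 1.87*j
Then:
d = -0.693022593135691*w - 0.496768824776168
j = 3.63461296799001*w + 0.0690596721542975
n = 0.518267292215398 - 4.81514833246545*w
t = 0.452912596754325 - 3.14297276862472*w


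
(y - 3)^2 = y^2 - 6*y + 9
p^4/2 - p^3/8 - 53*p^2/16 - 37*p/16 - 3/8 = (p/2 + 1)*(p - 3)*(p + 1/4)*(p + 1/2)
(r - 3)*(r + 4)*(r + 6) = r^3 + 7*r^2 - 6*r - 72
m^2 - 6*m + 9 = (m - 3)^2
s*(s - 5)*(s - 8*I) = s^3 - 5*s^2 - 8*I*s^2 + 40*I*s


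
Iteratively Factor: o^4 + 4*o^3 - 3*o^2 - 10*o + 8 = (o + 2)*(o^3 + 2*o^2 - 7*o + 4) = (o - 1)*(o + 2)*(o^2 + 3*o - 4) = (o - 1)^2*(o + 2)*(o + 4)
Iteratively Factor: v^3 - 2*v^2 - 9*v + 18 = (v - 3)*(v^2 + v - 6) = (v - 3)*(v - 2)*(v + 3)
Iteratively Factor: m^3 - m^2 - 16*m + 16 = (m + 4)*(m^2 - 5*m + 4) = (m - 1)*(m + 4)*(m - 4)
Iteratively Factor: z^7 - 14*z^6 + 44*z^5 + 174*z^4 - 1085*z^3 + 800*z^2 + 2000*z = (z - 5)*(z^6 - 9*z^5 - z^4 + 169*z^3 - 240*z^2 - 400*z) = (z - 5)*(z - 4)*(z^5 - 5*z^4 - 21*z^3 + 85*z^2 + 100*z) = (z - 5)^2*(z - 4)*(z^4 - 21*z^2 - 20*z) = (z - 5)^2*(z - 4)*(z + 4)*(z^3 - 4*z^2 - 5*z) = (z - 5)^3*(z - 4)*(z + 4)*(z^2 + z) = z*(z - 5)^3*(z - 4)*(z + 4)*(z + 1)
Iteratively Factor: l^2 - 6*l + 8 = (l - 4)*(l - 2)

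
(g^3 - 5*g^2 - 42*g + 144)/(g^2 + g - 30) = (g^2 - 11*g + 24)/(g - 5)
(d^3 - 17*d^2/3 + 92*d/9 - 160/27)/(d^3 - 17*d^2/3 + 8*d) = (d^2 - 3*d + 20/9)/(d*(d - 3))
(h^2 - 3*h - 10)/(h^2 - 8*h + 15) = (h + 2)/(h - 3)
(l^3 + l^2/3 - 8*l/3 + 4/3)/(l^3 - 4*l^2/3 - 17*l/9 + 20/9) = 3*(3*l^2 + 4*l - 4)/(9*l^2 - 3*l - 20)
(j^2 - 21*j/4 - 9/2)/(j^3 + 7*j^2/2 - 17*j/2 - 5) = (4*j^2 - 21*j - 18)/(2*(2*j^3 + 7*j^2 - 17*j - 10))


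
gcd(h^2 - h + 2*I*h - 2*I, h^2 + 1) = 1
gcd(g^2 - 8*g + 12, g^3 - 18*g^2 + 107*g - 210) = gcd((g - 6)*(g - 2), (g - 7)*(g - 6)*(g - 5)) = g - 6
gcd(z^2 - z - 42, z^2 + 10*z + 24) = z + 6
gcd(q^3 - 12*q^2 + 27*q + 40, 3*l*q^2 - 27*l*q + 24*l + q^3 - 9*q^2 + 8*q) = q - 8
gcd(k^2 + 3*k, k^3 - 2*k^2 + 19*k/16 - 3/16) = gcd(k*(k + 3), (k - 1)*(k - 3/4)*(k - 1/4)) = 1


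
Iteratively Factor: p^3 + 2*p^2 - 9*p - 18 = (p + 2)*(p^2 - 9) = (p + 2)*(p + 3)*(p - 3)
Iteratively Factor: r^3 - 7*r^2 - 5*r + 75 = (r - 5)*(r^2 - 2*r - 15) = (r - 5)*(r + 3)*(r - 5)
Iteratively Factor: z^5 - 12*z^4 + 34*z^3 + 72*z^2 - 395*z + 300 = (z - 5)*(z^4 - 7*z^3 - z^2 + 67*z - 60) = (z - 5)^2*(z^3 - 2*z^2 - 11*z + 12) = (z - 5)^2*(z + 3)*(z^2 - 5*z + 4) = (z - 5)^2*(z - 1)*(z + 3)*(z - 4)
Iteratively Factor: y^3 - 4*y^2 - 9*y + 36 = (y + 3)*(y^2 - 7*y + 12) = (y - 3)*(y + 3)*(y - 4)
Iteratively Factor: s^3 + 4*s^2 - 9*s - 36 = (s + 3)*(s^2 + s - 12) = (s + 3)*(s + 4)*(s - 3)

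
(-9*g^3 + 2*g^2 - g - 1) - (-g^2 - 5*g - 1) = -9*g^3 + 3*g^2 + 4*g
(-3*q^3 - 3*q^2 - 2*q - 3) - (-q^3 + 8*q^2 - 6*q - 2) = -2*q^3 - 11*q^2 + 4*q - 1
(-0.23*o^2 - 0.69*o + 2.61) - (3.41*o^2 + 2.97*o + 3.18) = -3.64*o^2 - 3.66*o - 0.57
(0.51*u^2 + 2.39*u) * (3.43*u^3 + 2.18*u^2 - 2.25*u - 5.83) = 1.7493*u^5 + 9.3095*u^4 + 4.0627*u^3 - 8.3508*u^2 - 13.9337*u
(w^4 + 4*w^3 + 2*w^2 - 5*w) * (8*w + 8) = 8*w^5 + 40*w^4 + 48*w^3 - 24*w^2 - 40*w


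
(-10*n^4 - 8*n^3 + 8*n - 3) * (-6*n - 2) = 60*n^5 + 68*n^4 + 16*n^3 - 48*n^2 + 2*n + 6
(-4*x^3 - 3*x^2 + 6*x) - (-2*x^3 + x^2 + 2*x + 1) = -2*x^3 - 4*x^2 + 4*x - 1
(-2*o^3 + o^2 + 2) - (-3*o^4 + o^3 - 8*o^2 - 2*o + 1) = 3*o^4 - 3*o^3 + 9*o^2 + 2*o + 1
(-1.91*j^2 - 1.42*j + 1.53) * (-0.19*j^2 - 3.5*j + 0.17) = 0.3629*j^4 + 6.9548*j^3 + 4.3546*j^2 - 5.5964*j + 0.2601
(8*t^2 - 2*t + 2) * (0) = 0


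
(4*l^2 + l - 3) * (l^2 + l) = 4*l^4 + 5*l^3 - 2*l^2 - 3*l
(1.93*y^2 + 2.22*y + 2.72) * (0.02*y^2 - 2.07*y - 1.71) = 0.0386*y^4 - 3.9507*y^3 - 7.8413*y^2 - 9.4266*y - 4.6512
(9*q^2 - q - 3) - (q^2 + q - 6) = 8*q^2 - 2*q + 3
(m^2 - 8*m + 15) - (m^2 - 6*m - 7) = 22 - 2*m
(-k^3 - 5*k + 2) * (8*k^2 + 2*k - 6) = -8*k^5 - 2*k^4 - 34*k^3 + 6*k^2 + 34*k - 12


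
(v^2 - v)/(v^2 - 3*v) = (v - 1)/(v - 3)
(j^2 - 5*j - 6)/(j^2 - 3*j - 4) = (j - 6)/(j - 4)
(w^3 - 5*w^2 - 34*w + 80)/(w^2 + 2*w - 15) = (w^2 - 10*w + 16)/(w - 3)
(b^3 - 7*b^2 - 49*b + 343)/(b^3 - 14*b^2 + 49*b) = (b + 7)/b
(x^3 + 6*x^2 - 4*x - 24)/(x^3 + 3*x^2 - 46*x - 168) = (x^2 - 4)/(x^2 - 3*x - 28)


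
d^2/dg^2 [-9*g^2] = -18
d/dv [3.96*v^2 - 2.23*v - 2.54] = 7.92*v - 2.23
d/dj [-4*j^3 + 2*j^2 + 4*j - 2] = -12*j^2 + 4*j + 4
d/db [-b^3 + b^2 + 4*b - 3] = -3*b^2 + 2*b + 4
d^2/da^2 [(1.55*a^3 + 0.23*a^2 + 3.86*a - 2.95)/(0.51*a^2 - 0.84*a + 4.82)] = (4.44089209850063e-16*a^5 - 1.77635683940025e-15*a^4 - 3.22802399999999*a^3 - 45.649926*a^2 + 166.712088*a + 52.28398)/(0.132651*a^6 - 0.655452*a^5 + 4.840614*a^4 - 12.982032*a^3 + 45.748548*a^2 - 58.545648*a + 111.980168)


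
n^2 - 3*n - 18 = (n - 6)*(n + 3)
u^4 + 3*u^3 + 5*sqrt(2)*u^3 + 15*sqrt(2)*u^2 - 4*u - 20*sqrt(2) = (u - 1)*(u + 2)^2*(u + 5*sqrt(2))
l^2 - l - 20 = (l - 5)*(l + 4)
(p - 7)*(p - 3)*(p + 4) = p^3 - 6*p^2 - 19*p + 84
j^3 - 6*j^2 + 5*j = j*(j - 5)*(j - 1)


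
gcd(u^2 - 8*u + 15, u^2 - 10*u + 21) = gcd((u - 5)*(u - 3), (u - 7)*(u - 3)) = u - 3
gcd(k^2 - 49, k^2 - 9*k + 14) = k - 7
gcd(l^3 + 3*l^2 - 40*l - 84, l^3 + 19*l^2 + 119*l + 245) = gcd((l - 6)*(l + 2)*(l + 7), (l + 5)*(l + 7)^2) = l + 7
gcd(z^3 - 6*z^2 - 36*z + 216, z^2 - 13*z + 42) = z - 6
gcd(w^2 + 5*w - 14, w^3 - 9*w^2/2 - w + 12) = w - 2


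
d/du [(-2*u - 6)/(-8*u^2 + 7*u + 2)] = 2*(-8*u^2 - 48*u + 19)/(64*u^4 - 112*u^3 + 17*u^2 + 28*u + 4)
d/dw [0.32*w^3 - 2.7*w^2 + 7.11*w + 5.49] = 0.96*w^2 - 5.4*w + 7.11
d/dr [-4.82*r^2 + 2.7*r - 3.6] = 2.7 - 9.64*r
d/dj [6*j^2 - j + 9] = 12*j - 1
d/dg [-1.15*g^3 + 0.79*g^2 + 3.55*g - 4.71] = -3.45*g^2 + 1.58*g + 3.55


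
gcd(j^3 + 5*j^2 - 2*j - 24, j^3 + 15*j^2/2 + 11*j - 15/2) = j + 3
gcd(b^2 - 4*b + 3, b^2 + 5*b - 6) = b - 1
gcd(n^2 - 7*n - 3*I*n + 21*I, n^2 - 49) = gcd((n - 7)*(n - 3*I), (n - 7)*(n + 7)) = n - 7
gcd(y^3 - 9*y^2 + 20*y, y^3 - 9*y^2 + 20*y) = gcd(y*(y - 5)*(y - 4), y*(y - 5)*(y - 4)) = y^3 - 9*y^2 + 20*y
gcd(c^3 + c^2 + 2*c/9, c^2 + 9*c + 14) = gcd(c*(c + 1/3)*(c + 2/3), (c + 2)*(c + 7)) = 1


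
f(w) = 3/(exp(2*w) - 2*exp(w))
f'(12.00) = 0.00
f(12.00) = 0.00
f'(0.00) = 0.00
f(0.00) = -3.00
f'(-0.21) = 0.99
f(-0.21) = -3.11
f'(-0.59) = 2.31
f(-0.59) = -3.74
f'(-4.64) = 155.31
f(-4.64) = -156.07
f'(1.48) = -0.81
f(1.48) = 0.29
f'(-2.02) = 11.25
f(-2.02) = -12.11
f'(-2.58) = 19.77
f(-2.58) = -20.58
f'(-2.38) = 16.17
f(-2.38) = -16.99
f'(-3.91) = 74.84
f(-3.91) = -75.61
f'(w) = 3*(-2*exp(2*w) + 2*exp(w))/(exp(2*w) - 2*exp(w))^2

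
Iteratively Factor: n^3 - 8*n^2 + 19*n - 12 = (n - 4)*(n^2 - 4*n + 3) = (n - 4)*(n - 1)*(n - 3)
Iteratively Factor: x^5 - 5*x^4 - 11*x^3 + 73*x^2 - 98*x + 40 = (x - 1)*(x^4 - 4*x^3 - 15*x^2 + 58*x - 40) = (x - 5)*(x - 1)*(x^3 + x^2 - 10*x + 8) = (x - 5)*(x - 1)*(x + 4)*(x^2 - 3*x + 2) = (x - 5)*(x - 1)^2*(x + 4)*(x - 2)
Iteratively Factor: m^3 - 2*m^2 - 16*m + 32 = (m + 4)*(m^2 - 6*m + 8) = (m - 4)*(m + 4)*(m - 2)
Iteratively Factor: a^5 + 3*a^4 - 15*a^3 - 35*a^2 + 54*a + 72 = (a + 1)*(a^4 + 2*a^3 - 17*a^2 - 18*a + 72) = (a - 3)*(a + 1)*(a^3 + 5*a^2 - 2*a - 24) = (a - 3)*(a - 2)*(a + 1)*(a^2 + 7*a + 12) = (a - 3)*(a - 2)*(a + 1)*(a + 3)*(a + 4)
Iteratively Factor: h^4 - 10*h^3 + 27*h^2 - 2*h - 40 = (h - 5)*(h^3 - 5*h^2 + 2*h + 8) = (h - 5)*(h - 2)*(h^2 - 3*h - 4) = (h - 5)*(h - 2)*(h + 1)*(h - 4)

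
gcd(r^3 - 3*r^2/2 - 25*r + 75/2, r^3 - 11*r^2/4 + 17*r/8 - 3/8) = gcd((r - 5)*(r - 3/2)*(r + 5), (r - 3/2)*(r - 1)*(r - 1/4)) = r - 3/2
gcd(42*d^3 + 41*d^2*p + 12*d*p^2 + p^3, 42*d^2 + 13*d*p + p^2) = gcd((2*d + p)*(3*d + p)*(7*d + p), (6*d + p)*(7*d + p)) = 7*d + p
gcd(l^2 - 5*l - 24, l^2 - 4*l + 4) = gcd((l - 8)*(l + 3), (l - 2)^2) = 1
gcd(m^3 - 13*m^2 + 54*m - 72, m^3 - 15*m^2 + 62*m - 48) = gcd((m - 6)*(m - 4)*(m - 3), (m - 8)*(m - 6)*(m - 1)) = m - 6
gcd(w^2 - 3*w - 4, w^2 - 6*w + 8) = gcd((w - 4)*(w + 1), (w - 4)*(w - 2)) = w - 4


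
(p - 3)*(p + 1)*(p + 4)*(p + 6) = p^4 + 8*p^3 + p^2 - 78*p - 72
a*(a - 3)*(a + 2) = a^3 - a^2 - 6*a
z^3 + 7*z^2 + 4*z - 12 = (z - 1)*(z + 2)*(z + 6)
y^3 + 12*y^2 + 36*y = y*(y + 6)^2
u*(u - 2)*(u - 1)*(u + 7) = u^4 + 4*u^3 - 19*u^2 + 14*u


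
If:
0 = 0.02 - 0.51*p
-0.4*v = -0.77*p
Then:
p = 0.04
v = 0.08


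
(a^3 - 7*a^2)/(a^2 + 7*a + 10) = a^2*(a - 7)/(a^2 + 7*a + 10)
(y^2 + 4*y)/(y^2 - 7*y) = (y + 4)/(y - 7)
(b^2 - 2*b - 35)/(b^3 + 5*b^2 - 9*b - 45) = (b - 7)/(b^2 - 9)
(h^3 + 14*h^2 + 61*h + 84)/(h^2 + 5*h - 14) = (h^2 + 7*h + 12)/(h - 2)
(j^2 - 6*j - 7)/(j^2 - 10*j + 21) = (j + 1)/(j - 3)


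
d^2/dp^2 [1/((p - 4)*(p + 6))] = 2*((p - 4)^2 + (p - 4)*(p + 6) + (p + 6)^2)/((p - 4)^3*(p + 6)^3)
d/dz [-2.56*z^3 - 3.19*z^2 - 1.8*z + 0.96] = -7.68*z^2 - 6.38*z - 1.8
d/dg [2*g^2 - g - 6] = 4*g - 1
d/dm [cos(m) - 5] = -sin(m)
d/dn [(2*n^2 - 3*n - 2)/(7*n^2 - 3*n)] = (15*n^2 + 28*n - 6)/(n^2*(49*n^2 - 42*n + 9))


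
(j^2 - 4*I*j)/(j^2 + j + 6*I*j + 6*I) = j*(j - 4*I)/(j^2 + j + 6*I*j + 6*I)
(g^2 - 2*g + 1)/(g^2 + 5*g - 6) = (g - 1)/(g + 6)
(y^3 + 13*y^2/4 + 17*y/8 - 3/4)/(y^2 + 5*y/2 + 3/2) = (4*y^2 + 7*y - 2)/(4*(y + 1))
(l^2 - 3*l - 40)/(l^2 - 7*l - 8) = (l + 5)/(l + 1)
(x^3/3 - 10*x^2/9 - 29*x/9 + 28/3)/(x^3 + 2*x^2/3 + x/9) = (3*x^3 - 10*x^2 - 29*x + 84)/(x*(9*x^2 + 6*x + 1))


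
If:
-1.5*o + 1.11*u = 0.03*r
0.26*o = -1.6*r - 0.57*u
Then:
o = 0.749561073488839*u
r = -0.478053674441936*u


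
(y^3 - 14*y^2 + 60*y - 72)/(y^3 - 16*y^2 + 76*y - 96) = (y - 6)/(y - 8)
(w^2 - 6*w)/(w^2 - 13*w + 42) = w/(w - 7)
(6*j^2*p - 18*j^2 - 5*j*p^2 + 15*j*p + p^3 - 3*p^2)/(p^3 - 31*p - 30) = (-6*j^2*p + 18*j^2 + 5*j*p^2 - 15*j*p - p^3 + 3*p^2)/(-p^3 + 31*p + 30)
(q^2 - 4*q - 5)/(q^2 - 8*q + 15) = (q + 1)/(q - 3)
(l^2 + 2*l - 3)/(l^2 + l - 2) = (l + 3)/(l + 2)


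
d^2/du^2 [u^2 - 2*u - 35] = 2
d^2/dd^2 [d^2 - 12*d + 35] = 2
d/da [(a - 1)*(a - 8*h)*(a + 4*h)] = 3*a^2 - 8*a*h - 2*a - 32*h^2 + 4*h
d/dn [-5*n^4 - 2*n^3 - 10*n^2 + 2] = 2*n*(-10*n^2 - 3*n - 10)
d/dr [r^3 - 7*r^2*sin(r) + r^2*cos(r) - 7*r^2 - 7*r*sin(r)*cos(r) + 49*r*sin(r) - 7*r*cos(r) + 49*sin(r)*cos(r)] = -r^2*sin(r) - 7*r^2*cos(r) + 3*r^2 - 7*r*sin(r) + 51*r*cos(r) - 7*r*cos(2*r) - 14*r + 49*sin(r) - 7*sin(2*r)/2 - 7*cos(r) + 49*cos(2*r)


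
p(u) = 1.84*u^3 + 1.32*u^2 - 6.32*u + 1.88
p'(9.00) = 464.56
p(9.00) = 1393.28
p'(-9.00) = 417.04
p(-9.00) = -1175.68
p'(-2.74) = 27.89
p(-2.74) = -8.74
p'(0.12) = -5.92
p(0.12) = 1.14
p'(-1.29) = -0.54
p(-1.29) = 8.28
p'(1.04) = 2.40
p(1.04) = -1.20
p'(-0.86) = -4.51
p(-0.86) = 7.12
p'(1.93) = 19.34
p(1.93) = 7.83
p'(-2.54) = 22.59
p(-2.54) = -3.70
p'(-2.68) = 26.25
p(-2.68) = -7.12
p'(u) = 5.52*u^2 + 2.64*u - 6.32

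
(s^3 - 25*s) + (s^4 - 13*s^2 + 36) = s^4 + s^3 - 13*s^2 - 25*s + 36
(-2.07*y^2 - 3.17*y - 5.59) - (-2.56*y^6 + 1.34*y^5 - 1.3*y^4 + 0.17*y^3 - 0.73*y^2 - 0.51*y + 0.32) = 2.56*y^6 - 1.34*y^5 + 1.3*y^4 - 0.17*y^3 - 1.34*y^2 - 2.66*y - 5.91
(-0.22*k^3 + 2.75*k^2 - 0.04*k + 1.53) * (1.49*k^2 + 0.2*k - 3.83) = -0.3278*k^5 + 4.0535*k^4 + 1.333*k^3 - 8.2608*k^2 + 0.4592*k - 5.8599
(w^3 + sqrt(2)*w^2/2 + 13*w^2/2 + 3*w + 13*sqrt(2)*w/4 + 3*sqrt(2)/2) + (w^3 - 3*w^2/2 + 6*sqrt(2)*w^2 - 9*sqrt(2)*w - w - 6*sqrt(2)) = 2*w^3 + 5*w^2 + 13*sqrt(2)*w^2/2 - 23*sqrt(2)*w/4 + 2*w - 9*sqrt(2)/2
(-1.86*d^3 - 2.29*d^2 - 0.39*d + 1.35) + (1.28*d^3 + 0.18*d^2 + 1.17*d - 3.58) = -0.58*d^3 - 2.11*d^2 + 0.78*d - 2.23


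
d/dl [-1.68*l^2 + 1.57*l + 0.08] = 1.57 - 3.36*l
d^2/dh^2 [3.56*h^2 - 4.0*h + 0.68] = 7.12000000000000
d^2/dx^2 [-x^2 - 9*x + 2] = -2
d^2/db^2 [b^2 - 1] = 2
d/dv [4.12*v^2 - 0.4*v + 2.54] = 8.24*v - 0.4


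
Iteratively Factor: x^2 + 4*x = (x + 4)*(x)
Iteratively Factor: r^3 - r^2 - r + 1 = (r + 1)*(r^2 - 2*r + 1) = (r - 1)*(r + 1)*(r - 1)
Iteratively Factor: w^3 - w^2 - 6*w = (w + 2)*(w^2 - 3*w) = (w - 3)*(w + 2)*(w)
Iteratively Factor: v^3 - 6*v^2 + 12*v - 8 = (v - 2)*(v^2 - 4*v + 4) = (v - 2)^2*(v - 2)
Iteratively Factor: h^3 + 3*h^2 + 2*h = (h + 2)*(h^2 + h) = h*(h + 2)*(h + 1)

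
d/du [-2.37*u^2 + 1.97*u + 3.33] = 1.97 - 4.74*u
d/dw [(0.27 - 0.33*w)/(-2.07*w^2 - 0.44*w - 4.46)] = (-0.6831*w^2 + 1.1178*w + 1.5906)/(4.2849*w^4 + 1.8216*w^3 + 18.658*w^2 + 3.9248*w + 19.8916)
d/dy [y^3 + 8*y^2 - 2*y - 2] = 3*y^2 + 16*y - 2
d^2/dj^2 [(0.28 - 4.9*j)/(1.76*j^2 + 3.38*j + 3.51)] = (-(3.52*j + 3.38)*(4.9*j - 0.28)*(7.04*j + 6.76) + (51.744*j + 32.1384)*(1.76*j^2 + 3.38*j + 3.51))/(1.76*j^2 + 3.38*j + 3.51)^3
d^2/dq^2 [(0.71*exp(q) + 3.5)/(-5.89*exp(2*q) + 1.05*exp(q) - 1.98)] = (-24.631391*exp(4*q) - 490.080395*exp(3*q) + 114.618222*exp(2*q) + 157.93596*exp(q) - 10.059984)*exp(q)/(204.336469*exp(6*q) - 109.280115*exp(5*q) + 225.552249*exp(4*q) - 74.629485*exp(3*q) + 75.822318*exp(2*q) - 12.34926*exp(q) + 7.762392)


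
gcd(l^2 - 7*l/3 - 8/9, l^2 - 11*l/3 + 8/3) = l - 8/3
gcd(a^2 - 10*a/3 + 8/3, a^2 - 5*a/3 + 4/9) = a - 4/3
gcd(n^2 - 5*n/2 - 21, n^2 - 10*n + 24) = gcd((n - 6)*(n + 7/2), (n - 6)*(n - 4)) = n - 6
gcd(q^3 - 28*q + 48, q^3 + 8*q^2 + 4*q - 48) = q^2 + 4*q - 12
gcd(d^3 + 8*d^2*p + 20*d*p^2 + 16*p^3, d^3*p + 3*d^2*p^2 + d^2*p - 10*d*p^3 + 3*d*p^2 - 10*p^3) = 1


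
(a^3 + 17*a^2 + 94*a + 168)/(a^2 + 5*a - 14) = (a^2 + 10*a + 24)/(a - 2)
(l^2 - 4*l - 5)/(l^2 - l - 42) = (-l^2 + 4*l + 5)/(-l^2 + l + 42)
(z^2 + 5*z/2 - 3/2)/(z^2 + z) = (2*z^2 + 5*z - 3)/(2*z*(z + 1))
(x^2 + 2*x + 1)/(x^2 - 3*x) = (x^2 + 2*x + 1)/(x*(x - 3))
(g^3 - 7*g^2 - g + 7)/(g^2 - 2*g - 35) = (g^2 - 1)/(g + 5)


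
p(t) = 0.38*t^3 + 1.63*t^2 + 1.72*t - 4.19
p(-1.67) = -4.29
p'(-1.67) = -0.54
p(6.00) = 146.89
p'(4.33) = 37.21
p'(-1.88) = -0.38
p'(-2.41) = 0.48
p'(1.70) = 10.56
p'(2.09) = 13.51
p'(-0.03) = 1.62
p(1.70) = 5.31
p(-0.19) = -4.46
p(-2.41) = -4.19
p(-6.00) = -37.91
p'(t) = 1.14*t^2 + 3.26*t + 1.72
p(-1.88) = -4.19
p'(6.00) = 62.32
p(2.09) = 9.99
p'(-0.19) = 1.14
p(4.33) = 64.67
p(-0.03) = -4.24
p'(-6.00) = 23.20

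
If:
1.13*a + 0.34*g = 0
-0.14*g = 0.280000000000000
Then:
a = 0.60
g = -2.00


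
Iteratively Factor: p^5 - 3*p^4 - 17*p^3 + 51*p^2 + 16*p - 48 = (p + 4)*(p^4 - 7*p^3 + 11*p^2 + 7*p - 12) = (p - 4)*(p + 4)*(p^3 - 3*p^2 - p + 3) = (p - 4)*(p - 1)*(p + 4)*(p^2 - 2*p - 3) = (p - 4)*(p - 3)*(p - 1)*(p + 4)*(p + 1)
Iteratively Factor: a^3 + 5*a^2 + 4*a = (a)*(a^2 + 5*a + 4) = a*(a + 4)*(a + 1)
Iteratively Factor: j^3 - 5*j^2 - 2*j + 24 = (j - 4)*(j^2 - j - 6) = (j - 4)*(j - 3)*(j + 2)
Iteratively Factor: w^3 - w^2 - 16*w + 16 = (w - 1)*(w^2 - 16) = (w - 1)*(w + 4)*(w - 4)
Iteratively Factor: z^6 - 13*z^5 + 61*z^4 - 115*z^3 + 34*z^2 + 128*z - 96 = (z - 4)*(z^5 - 9*z^4 + 25*z^3 - 15*z^2 - 26*z + 24) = (z - 4)*(z + 1)*(z^4 - 10*z^3 + 35*z^2 - 50*z + 24) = (z - 4)*(z - 2)*(z + 1)*(z^3 - 8*z^2 + 19*z - 12) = (z - 4)*(z - 3)*(z - 2)*(z + 1)*(z^2 - 5*z + 4) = (z - 4)^2*(z - 3)*(z - 2)*(z + 1)*(z - 1)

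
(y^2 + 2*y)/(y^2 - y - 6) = y/(y - 3)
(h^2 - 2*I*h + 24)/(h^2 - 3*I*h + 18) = (h + 4*I)/(h + 3*I)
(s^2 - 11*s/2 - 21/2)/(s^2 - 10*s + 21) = (s + 3/2)/(s - 3)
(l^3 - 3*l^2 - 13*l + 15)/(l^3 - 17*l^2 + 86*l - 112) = (l^3 - 3*l^2 - 13*l + 15)/(l^3 - 17*l^2 + 86*l - 112)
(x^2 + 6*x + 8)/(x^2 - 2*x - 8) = (x + 4)/(x - 4)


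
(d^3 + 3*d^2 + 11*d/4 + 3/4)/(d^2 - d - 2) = (d^2 + 2*d + 3/4)/(d - 2)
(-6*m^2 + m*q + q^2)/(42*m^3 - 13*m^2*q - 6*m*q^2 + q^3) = 1/(-7*m + q)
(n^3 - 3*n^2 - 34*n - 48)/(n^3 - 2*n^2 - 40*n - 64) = (n + 3)/(n + 4)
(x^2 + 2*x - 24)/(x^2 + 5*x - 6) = (x - 4)/(x - 1)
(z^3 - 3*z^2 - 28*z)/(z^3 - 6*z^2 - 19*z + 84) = z/(z - 3)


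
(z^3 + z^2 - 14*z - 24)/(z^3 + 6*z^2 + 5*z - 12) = (z^2 - 2*z - 8)/(z^2 + 3*z - 4)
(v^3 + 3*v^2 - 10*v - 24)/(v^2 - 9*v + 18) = (v^2 + 6*v + 8)/(v - 6)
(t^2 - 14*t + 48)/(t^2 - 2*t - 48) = (t - 6)/(t + 6)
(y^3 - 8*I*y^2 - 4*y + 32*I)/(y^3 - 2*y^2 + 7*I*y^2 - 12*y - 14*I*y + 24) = (y^2 + y*(2 - 8*I) - 16*I)/(y^2 + 7*I*y - 12)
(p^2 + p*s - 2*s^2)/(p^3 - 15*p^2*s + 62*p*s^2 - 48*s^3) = (p + 2*s)/(p^2 - 14*p*s + 48*s^2)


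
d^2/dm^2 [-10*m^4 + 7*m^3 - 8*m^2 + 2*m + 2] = -120*m^2 + 42*m - 16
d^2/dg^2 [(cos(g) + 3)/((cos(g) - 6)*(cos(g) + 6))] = (-12*(1 - cos(g)^2)^2 - cos(g)^5 - 214*cos(g)^3 - 438*cos(g)^2 - 1080*cos(g) + 228)/((cos(g) - 6)^3*(cos(g) + 6)^3)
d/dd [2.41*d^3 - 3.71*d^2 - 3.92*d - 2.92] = 7.23*d^2 - 7.42*d - 3.92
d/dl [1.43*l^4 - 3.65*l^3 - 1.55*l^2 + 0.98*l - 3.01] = 5.72*l^3 - 10.95*l^2 - 3.1*l + 0.98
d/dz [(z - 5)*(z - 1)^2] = (z - 1)*(3*z - 11)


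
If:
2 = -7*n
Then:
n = -2/7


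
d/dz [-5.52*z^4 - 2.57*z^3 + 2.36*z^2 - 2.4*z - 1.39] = -22.08*z^3 - 7.71*z^2 + 4.72*z - 2.4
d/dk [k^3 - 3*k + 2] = 3*k^2 - 3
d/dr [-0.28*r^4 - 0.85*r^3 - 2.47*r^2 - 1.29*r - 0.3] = -1.12*r^3 - 2.55*r^2 - 4.94*r - 1.29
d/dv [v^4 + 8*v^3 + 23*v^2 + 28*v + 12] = 4*v^3 + 24*v^2 + 46*v + 28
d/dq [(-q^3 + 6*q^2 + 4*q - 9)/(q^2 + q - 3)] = (-q^4 - 2*q^3 + 11*q^2 - 18*q - 3)/(q^4 + 2*q^3 - 5*q^2 - 6*q + 9)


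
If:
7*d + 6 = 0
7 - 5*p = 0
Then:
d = -6/7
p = 7/5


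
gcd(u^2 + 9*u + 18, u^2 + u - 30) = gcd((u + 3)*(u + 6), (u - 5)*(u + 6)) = u + 6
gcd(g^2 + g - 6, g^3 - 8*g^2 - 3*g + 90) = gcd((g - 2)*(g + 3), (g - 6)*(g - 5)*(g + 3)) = g + 3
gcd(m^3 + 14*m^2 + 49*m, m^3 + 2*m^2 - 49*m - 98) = m + 7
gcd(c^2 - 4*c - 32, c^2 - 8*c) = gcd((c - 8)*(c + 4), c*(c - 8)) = c - 8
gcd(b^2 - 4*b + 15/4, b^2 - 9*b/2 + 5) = b - 5/2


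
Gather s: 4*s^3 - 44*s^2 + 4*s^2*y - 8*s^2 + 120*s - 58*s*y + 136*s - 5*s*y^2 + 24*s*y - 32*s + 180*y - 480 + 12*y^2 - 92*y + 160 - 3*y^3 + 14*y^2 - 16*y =4*s^3 + s^2*(4*y - 52) + s*(-5*y^2 - 34*y + 224) - 3*y^3 + 26*y^2 + 72*y - 320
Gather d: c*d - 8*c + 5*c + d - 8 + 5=-3*c + d*(c + 1) - 3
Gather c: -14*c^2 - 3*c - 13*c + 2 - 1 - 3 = -14*c^2 - 16*c - 2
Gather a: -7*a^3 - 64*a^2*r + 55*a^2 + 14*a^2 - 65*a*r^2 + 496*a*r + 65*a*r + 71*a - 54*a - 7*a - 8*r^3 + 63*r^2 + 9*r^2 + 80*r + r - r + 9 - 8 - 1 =-7*a^3 + a^2*(69 - 64*r) + a*(-65*r^2 + 561*r + 10) - 8*r^3 + 72*r^2 + 80*r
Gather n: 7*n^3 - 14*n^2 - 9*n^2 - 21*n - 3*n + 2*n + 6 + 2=7*n^3 - 23*n^2 - 22*n + 8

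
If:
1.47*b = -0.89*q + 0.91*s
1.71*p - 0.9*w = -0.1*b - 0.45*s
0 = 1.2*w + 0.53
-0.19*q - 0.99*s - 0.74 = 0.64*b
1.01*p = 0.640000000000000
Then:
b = 50.12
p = 0.63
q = -97.53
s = -14.43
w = -0.44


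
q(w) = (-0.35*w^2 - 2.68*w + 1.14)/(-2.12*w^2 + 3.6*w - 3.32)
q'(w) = (-0.7*w - 2.68)/(-2.12*w^2 + 3.6*w - 3.32) + (4.24*w - 3.6)*(-0.35*w^2 - 2.68*w + 1.14)/(-2.12*w^2 + 3.6*w - 3.32)^2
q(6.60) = 0.44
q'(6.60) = -0.05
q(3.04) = 0.86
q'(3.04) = -0.26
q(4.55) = 0.59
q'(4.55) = -0.11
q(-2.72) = -0.20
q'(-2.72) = -0.08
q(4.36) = 0.62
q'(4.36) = -0.12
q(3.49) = 0.75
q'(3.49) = -0.20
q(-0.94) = -0.39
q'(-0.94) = -0.11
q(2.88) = 0.90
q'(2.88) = -0.29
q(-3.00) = -0.18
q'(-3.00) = -0.07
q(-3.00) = -0.18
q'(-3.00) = -0.07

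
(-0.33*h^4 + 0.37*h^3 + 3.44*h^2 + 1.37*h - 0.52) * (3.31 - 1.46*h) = 0.4818*h^5 - 1.6325*h^4 - 3.7977*h^3 + 9.3862*h^2 + 5.2939*h - 1.7212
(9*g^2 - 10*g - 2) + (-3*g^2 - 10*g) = 6*g^2 - 20*g - 2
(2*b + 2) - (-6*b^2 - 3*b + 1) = 6*b^2 + 5*b + 1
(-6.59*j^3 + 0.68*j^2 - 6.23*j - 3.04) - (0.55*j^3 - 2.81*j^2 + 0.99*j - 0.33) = -7.14*j^3 + 3.49*j^2 - 7.22*j - 2.71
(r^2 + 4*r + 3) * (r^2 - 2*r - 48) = r^4 + 2*r^3 - 53*r^2 - 198*r - 144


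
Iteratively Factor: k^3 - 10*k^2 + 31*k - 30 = (k - 3)*(k^2 - 7*k + 10) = (k - 5)*(k - 3)*(k - 2)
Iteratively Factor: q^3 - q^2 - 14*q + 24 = (q - 3)*(q^2 + 2*q - 8) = (q - 3)*(q - 2)*(q + 4)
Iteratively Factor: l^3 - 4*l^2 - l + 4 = (l - 4)*(l^2 - 1) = (l - 4)*(l + 1)*(l - 1)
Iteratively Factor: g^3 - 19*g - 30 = (g + 2)*(g^2 - 2*g - 15) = (g + 2)*(g + 3)*(g - 5)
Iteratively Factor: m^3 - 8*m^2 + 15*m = (m - 5)*(m^2 - 3*m) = m*(m - 5)*(m - 3)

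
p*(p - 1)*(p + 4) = p^3 + 3*p^2 - 4*p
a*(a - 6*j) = a^2 - 6*a*j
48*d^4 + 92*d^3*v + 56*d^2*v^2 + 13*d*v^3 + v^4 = (d + v)*(2*d + v)*(4*d + v)*(6*d + v)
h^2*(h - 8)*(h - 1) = h^4 - 9*h^3 + 8*h^2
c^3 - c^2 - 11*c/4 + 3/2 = (c - 2)*(c - 1/2)*(c + 3/2)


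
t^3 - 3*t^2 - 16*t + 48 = (t - 4)*(t - 3)*(t + 4)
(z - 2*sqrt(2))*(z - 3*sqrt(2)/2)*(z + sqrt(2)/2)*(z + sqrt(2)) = z^4 - 2*sqrt(2)*z^3 - 7*z^2/2 + 11*sqrt(2)*z/2 + 6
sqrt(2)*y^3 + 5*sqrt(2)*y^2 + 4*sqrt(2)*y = y*(y + 4)*(sqrt(2)*y + sqrt(2))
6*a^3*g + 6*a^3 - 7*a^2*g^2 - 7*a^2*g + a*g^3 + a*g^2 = (-6*a + g)*(-a + g)*(a*g + a)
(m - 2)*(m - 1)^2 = m^3 - 4*m^2 + 5*m - 2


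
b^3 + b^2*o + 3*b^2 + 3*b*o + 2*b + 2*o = (b + 1)*(b + 2)*(b + o)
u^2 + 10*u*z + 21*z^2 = (u + 3*z)*(u + 7*z)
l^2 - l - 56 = (l - 8)*(l + 7)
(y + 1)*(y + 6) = y^2 + 7*y + 6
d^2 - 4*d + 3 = (d - 3)*(d - 1)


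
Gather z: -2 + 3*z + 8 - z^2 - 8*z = -z^2 - 5*z + 6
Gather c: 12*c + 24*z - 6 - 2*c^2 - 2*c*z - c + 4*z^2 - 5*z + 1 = -2*c^2 + c*(11 - 2*z) + 4*z^2 + 19*z - 5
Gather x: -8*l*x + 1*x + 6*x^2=6*x^2 + x*(1 - 8*l)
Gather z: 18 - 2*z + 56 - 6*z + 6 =80 - 8*z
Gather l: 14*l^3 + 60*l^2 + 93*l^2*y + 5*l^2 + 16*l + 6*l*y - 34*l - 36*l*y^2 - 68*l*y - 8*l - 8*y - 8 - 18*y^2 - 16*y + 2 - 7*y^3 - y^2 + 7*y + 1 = 14*l^3 + l^2*(93*y + 65) + l*(-36*y^2 - 62*y - 26) - 7*y^3 - 19*y^2 - 17*y - 5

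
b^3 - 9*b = b*(b - 3)*(b + 3)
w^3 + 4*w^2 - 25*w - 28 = (w - 4)*(w + 1)*(w + 7)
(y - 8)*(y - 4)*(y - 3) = y^3 - 15*y^2 + 68*y - 96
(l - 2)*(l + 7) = l^2 + 5*l - 14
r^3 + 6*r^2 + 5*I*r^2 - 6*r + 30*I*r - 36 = (r + 6)*(r + 2*I)*(r + 3*I)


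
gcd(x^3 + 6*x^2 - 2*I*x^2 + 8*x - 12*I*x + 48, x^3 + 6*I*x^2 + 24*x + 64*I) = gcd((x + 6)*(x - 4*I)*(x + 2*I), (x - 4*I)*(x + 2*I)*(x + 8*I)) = x^2 - 2*I*x + 8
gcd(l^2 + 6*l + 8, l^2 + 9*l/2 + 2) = l + 4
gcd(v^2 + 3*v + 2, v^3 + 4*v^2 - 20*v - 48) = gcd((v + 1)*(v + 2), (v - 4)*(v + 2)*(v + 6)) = v + 2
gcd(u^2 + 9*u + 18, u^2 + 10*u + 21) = u + 3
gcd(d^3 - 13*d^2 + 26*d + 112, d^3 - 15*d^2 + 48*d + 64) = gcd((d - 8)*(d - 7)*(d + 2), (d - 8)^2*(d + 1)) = d - 8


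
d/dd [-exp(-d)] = exp(-d)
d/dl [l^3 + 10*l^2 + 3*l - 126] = 3*l^2 + 20*l + 3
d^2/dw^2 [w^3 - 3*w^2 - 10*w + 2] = 6*w - 6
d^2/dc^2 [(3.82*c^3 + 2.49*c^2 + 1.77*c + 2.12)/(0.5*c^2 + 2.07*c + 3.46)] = (15.250136*c^3 + 141.491424*c^2 + 269.181672*c + 45.097156)/(0.125*c^6 + 1.5525*c^5 + 9.02235*c^4 + 30.356343*c^3 + 62.434662*c^2 + 74.343636*c + 41.421736)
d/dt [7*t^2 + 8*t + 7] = 14*t + 8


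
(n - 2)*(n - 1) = n^2 - 3*n + 2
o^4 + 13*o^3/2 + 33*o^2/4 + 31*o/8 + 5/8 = (o + 1/2)^3*(o + 5)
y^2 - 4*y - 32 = (y - 8)*(y + 4)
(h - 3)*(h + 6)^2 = h^3 + 9*h^2 - 108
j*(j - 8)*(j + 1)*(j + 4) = j^4 - 3*j^3 - 36*j^2 - 32*j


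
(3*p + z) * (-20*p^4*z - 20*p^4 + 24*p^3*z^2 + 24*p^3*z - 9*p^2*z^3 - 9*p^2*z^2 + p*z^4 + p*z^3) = -60*p^5*z - 60*p^5 + 52*p^4*z^2 + 52*p^4*z - 3*p^3*z^3 - 3*p^3*z^2 - 6*p^2*z^4 - 6*p^2*z^3 + p*z^5 + p*z^4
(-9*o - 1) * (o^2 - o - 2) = -9*o^3 + 8*o^2 + 19*o + 2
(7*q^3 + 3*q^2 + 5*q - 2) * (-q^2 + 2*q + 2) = -7*q^5 + 11*q^4 + 15*q^3 + 18*q^2 + 6*q - 4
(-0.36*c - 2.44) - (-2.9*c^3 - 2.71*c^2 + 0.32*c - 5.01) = 2.9*c^3 + 2.71*c^2 - 0.68*c + 2.57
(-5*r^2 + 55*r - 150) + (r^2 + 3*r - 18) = -4*r^2 + 58*r - 168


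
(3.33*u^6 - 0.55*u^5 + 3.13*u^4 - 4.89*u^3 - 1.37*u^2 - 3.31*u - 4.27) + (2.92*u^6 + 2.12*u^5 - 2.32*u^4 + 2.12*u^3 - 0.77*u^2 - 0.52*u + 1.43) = 6.25*u^6 + 1.57*u^5 + 0.81*u^4 - 2.77*u^3 - 2.14*u^2 - 3.83*u - 2.84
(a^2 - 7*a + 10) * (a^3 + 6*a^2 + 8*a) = a^5 - a^4 - 24*a^3 + 4*a^2 + 80*a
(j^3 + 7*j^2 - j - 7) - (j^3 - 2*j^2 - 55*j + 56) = 9*j^2 + 54*j - 63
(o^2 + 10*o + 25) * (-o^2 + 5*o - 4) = -o^4 - 5*o^3 + 21*o^2 + 85*o - 100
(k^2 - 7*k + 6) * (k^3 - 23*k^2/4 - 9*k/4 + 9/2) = k^5 - 51*k^4/4 + 44*k^3 - 57*k^2/4 - 45*k + 27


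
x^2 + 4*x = x*(x + 4)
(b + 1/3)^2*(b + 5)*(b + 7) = b^4 + 38*b^3/3 + 388*b^2/9 + 74*b/3 + 35/9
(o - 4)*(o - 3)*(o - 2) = o^3 - 9*o^2 + 26*o - 24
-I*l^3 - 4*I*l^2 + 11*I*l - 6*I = (l - 1)*(l + 6)*(-I*l + I)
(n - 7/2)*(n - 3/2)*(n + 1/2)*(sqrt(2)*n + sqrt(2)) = sqrt(2)*n^4 - 7*sqrt(2)*n^3/2 - 7*sqrt(2)*n^2/4 + 43*sqrt(2)*n/8 + 21*sqrt(2)/8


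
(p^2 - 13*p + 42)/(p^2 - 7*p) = (p - 6)/p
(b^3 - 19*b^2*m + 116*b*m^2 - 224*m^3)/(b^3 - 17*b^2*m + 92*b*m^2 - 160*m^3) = (b - 7*m)/(b - 5*m)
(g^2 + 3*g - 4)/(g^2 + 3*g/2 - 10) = 2*(g - 1)/(2*g - 5)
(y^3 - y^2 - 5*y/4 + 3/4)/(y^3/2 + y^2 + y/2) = (4*y^2 - 8*y + 3)/(2*y*(y + 1))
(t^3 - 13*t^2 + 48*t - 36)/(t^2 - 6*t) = t - 7 + 6/t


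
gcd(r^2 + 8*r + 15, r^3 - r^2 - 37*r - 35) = r + 5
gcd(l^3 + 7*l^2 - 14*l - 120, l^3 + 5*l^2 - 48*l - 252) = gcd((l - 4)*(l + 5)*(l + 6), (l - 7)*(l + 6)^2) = l + 6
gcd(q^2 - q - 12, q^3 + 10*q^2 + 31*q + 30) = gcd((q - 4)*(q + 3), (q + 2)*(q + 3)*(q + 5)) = q + 3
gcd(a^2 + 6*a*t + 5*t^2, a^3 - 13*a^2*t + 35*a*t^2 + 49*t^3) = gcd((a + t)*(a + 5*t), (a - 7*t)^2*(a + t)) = a + t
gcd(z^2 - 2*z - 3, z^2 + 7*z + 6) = z + 1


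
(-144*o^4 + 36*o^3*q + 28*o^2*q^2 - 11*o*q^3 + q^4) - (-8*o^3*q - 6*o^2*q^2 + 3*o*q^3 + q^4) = -144*o^4 + 44*o^3*q + 34*o^2*q^2 - 14*o*q^3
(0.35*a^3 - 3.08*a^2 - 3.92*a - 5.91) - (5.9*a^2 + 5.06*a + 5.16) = 0.35*a^3 - 8.98*a^2 - 8.98*a - 11.07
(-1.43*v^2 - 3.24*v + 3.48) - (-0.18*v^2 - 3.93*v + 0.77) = -1.25*v^2 + 0.69*v + 2.71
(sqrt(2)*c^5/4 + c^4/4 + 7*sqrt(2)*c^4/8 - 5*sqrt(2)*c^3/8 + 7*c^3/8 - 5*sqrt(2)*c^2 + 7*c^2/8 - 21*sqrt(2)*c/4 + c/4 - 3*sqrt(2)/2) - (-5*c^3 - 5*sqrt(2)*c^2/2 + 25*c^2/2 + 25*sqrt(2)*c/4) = sqrt(2)*c^5/4 + c^4/4 + 7*sqrt(2)*c^4/8 - 5*sqrt(2)*c^3/8 + 47*c^3/8 - 93*c^2/8 - 5*sqrt(2)*c^2/2 - 23*sqrt(2)*c/2 + c/4 - 3*sqrt(2)/2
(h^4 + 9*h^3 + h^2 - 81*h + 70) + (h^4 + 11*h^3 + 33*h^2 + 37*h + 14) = 2*h^4 + 20*h^3 + 34*h^2 - 44*h + 84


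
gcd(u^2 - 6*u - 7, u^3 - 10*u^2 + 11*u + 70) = u - 7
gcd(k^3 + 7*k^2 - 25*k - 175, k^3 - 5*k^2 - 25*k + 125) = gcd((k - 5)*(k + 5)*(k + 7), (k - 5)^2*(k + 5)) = k^2 - 25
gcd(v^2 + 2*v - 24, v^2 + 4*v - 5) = 1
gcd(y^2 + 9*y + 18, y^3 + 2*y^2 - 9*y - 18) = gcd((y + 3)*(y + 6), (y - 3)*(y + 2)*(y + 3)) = y + 3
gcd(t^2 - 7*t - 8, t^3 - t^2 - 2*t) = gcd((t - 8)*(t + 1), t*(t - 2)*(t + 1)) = t + 1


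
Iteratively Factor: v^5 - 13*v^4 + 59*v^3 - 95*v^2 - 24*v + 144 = (v - 4)*(v^4 - 9*v^3 + 23*v^2 - 3*v - 36) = (v - 4)^2*(v^3 - 5*v^2 + 3*v + 9) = (v - 4)^2*(v - 3)*(v^2 - 2*v - 3) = (v - 4)^2*(v - 3)^2*(v + 1)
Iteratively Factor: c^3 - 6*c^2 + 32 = (c - 4)*(c^2 - 2*c - 8) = (c - 4)^2*(c + 2)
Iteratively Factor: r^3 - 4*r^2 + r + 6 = (r + 1)*(r^2 - 5*r + 6) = (r - 3)*(r + 1)*(r - 2)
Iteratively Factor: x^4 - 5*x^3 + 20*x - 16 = (x + 2)*(x^3 - 7*x^2 + 14*x - 8) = (x - 4)*(x + 2)*(x^2 - 3*x + 2) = (x - 4)*(x - 2)*(x + 2)*(x - 1)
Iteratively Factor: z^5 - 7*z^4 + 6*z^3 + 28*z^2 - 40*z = (z - 2)*(z^4 - 5*z^3 - 4*z^2 + 20*z) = (z - 2)*(z + 2)*(z^3 - 7*z^2 + 10*z) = (z - 2)^2*(z + 2)*(z^2 - 5*z) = (z - 5)*(z - 2)^2*(z + 2)*(z)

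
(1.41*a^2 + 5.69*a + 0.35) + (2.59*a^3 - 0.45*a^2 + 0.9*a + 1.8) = 2.59*a^3 + 0.96*a^2 + 6.59*a + 2.15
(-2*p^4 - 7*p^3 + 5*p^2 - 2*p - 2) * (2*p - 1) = -4*p^5 - 12*p^4 + 17*p^3 - 9*p^2 - 2*p + 2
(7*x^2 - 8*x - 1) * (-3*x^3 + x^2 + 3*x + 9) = -21*x^5 + 31*x^4 + 16*x^3 + 38*x^2 - 75*x - 9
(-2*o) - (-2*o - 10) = 10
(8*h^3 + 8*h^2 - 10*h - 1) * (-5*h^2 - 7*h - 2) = -40*h^5 - 96*h^4 - 22*h^3 + 59*h^2 + 27*h + 2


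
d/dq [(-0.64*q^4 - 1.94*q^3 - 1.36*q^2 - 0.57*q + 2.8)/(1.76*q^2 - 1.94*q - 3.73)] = (-2.2528*q^5 + 0.3104*q^4 + 17.076*q^3 + 25.3502*q^2 + 0.2896*q + 7.5581)/(3.0976*q^4 - 6.8288*q^3 - 9.366*q^2 + 14.4724*q + 13.9129)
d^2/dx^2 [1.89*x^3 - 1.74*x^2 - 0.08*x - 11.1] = 11.34*x - 3.48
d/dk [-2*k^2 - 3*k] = -4*k - 3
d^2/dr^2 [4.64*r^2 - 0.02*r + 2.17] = 9.28000000000000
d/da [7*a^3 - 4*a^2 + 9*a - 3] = 21*a^2 - 8*a + 9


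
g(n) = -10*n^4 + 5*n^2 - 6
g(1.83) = -101.41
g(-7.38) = -29397.39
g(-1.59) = -57.27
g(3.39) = -1269.22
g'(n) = -40*n^3 + 10*n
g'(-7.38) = 16004.09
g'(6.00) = -8580.00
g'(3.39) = -1524.43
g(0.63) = -5.59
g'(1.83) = -226.84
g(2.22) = -224.25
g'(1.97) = -286.11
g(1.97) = -137.21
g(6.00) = -12786.00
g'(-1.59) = 144.89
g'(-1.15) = 49.34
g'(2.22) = -415.44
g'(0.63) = -3.70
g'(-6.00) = 8580.00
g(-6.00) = -12786.00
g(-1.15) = -16.88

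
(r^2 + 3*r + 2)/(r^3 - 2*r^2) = (r^2 + 3*r + 2)/(r^2*(r - 2))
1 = 1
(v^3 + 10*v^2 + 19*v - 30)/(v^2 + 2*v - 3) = (v^2 + 11*v + 30)/(v + 3)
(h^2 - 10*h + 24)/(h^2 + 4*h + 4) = (h^2 - 10*h + 24)/(h^2 + 4*h + 4)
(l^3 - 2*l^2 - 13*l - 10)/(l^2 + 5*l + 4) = (l^2 - 3*l - 10)/(l + 4)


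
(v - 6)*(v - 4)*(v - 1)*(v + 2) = v^4 - 9*v^3 + 12*v^2 + 44*v - 48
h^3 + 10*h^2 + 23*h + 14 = (h + 1)*(h + 2)*(h + 7)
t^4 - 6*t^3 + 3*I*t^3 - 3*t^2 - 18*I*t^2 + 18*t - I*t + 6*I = (t - 6)*(t + I)^3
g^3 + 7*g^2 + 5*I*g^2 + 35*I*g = g*(g + 7)*(g + 5*I)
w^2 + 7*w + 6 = (w + 1)*(w + 6)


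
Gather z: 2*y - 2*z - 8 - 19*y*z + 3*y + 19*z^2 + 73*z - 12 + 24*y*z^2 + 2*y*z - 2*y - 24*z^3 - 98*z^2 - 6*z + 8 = 3*y - 24*z^3 + z^2*(24*y - 79) + z*(65 - 17*y) - 12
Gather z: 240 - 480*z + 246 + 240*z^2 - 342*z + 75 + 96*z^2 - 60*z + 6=336*z^2 - 882*z + 567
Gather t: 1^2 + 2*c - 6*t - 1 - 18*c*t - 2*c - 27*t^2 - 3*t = -27*t^2 + t*(-18*c - 9)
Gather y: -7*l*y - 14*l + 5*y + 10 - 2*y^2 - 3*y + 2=-14*l - 2*y^2 + y*(2 - 7*l) + 12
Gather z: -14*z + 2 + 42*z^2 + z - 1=42*z^2 - 13*z + 1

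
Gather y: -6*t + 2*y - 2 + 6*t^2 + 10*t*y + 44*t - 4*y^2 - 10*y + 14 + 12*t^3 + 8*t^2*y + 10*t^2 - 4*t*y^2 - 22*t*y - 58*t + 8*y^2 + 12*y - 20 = 12*t^3 + 16*t^2 - 20*t + y^2*(4 - 4*t) + y*(8*t^2 - 12*t + 4) - 8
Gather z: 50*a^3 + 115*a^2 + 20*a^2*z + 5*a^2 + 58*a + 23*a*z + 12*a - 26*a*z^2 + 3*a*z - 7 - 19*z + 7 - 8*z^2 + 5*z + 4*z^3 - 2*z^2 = 50*a^3 + 120*a^2 + 70*a + 4*z^3 + z^2*(-26*a - 10) + z*(20*a^2 + 26*a - 14)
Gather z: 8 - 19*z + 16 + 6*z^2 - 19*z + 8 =6*z^2 - 38*z + 32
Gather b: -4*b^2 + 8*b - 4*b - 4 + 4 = -4*b^2 + 4*b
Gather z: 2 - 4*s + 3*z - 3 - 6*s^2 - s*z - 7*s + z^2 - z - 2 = -6*s^2 - 11*s + z^2 + z*(2 - s) - 3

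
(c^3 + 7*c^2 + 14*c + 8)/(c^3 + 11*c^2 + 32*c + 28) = (c^2 + 5*c + 4)/(c^2 + 9*c + 14)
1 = 1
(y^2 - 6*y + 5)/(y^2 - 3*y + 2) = (y - 5)/(y - 2)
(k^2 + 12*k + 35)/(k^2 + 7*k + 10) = (k + 7)/(k + 2)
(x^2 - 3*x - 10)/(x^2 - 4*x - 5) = (x + 2)/(x + 1)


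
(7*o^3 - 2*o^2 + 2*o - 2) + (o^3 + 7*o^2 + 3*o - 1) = 8*o^3 + 5*o^2 + 5*o - 3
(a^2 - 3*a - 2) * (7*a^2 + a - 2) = 7*a^4 - 20*a^3 - 19*a^2 + 4*a + 4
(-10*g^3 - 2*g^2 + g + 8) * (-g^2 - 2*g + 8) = 10*g^5 + 22*g^4 - 77*g^3 - 26*g^2 - 8*g + 64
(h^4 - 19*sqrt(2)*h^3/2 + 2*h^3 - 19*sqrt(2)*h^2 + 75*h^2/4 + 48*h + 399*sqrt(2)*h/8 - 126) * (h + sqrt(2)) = h^5 - 17*sqrt(2)*h^4/2 + 2*h^4 - 17*sqrt(2)*h^3 - h^3/4 + 10*h^2 + 549*sqrt(2)*h^2/8 - 105*h/4 + 48*sqrt(2)*h - 126*sqrt(2)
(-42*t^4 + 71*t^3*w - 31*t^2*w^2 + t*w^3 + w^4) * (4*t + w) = -168*t^5 + 242*t^4*w - 53*t^3*w^2 - 27*t^2*w^3 + 5*t*w^4 + w^5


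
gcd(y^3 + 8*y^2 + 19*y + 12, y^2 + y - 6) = y + 3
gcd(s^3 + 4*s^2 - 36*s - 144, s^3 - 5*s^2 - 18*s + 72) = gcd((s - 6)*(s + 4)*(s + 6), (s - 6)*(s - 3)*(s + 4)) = s^2 - 2*s - 24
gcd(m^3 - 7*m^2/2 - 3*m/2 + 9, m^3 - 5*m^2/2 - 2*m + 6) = m^2 - m/2 - 3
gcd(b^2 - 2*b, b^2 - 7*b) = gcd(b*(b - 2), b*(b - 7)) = b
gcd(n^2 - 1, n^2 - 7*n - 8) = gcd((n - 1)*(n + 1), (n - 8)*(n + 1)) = n + 1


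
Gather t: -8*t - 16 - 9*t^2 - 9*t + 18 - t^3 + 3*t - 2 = -t^3 - 9*t^2 - 14*t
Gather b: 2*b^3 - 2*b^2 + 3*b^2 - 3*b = 2*b^3 + b^2 - 3*b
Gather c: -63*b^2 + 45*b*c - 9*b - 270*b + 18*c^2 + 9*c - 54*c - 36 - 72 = -63*b^2 - 279*b + 18*c^2 + c*(45*b - 45) - 108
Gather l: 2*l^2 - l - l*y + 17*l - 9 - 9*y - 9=2*l^2 + l*(16 - y) - 9*y - 18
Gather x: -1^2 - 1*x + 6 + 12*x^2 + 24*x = 12*x^2 + 23*x + 5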